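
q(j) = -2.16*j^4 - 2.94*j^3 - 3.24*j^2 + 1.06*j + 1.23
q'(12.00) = -16276.70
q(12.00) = -50322.69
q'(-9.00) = 5643.52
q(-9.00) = -12299.25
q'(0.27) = -1.50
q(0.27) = 1.21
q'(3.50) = -500.10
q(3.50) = -484.94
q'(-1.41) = 16.88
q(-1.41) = -7.00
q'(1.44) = -52.36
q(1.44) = -22.03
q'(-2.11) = 56.63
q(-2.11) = -30.63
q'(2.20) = -147.88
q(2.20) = -94.02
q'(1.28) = -39.80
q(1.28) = -14.69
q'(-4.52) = 648.02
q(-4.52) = -699.85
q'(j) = -8.64*j^3 - 8.82*j^2 - 6.48*j + 1.06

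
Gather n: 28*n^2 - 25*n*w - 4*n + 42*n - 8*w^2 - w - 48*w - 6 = 28*n^2 + n*(38 - 25*w) - 8*w^2 - 49*w - 6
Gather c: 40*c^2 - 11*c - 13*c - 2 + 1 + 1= 40*c^2 - 24*c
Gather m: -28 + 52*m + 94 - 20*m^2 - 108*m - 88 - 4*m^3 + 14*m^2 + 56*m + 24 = -4*m^3 - 6*m^2 + 2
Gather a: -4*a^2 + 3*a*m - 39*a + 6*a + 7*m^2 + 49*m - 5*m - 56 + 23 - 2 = -4*a^2 + a*(3*m - 33) + 7*m^2 + 44*m - 35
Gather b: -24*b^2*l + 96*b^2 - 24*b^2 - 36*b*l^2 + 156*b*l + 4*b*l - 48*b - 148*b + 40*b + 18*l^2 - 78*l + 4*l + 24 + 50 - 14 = b^2*(72 - 24*l) + b*(-36*l^2 + 160*l - 156) + 18*l^2 - 74*l + 60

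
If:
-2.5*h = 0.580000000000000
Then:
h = -0.23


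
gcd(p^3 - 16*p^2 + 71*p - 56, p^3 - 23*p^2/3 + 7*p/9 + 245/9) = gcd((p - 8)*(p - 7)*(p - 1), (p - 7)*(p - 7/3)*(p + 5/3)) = p - 7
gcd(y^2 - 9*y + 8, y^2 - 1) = y - 1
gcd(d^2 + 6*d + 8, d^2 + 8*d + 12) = d + 2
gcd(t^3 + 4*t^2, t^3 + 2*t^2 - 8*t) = t^2 + 4*t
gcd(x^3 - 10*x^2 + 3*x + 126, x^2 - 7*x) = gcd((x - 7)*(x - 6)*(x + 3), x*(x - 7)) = x - 7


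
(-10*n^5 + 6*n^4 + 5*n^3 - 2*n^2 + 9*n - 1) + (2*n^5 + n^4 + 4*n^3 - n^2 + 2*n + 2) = -8*n^5 + 7*n^4 + 9*n^3 - 3*n^2 + 11*n + 1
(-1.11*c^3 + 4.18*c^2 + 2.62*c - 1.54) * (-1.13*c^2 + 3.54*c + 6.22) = 1.2543*c^5 - 8.6528*c^4 + 4.9324*c^3 + 37.0146*c^2 + 10.8448*c - 9.5788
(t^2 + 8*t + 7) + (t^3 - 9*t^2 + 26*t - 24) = t^3 - 8*t^2 + 34*t - 17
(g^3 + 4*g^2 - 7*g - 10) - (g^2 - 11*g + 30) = g^3 + 3*g^2 + 4*g - 40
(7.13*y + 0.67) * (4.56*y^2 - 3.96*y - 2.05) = 32.5128*y^3 - 25.1796*y^2 - 17.2697*y - 1.3735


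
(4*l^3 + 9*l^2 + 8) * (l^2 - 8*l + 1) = 4*l^5 - 23*l^4 - 68*l^3 + 17*l^2 - 64*l + 8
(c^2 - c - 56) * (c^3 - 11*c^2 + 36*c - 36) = c^5 - 12*c^4 - 9*c^3 + 544*c^2 - 1980*c + 2016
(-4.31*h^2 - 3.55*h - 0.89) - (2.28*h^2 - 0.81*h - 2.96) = -6.59*h^2 - 2.74*h + 2.07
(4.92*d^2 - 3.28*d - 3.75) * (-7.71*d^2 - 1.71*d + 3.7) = -37.9332*d^4 + 16.8756*d^3 + 52.7253*d^2 - 5.7235*d - 13.875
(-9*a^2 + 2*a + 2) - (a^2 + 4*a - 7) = -10*a^2 - 2*a + 9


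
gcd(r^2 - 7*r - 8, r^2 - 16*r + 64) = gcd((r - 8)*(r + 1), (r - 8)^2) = r - 8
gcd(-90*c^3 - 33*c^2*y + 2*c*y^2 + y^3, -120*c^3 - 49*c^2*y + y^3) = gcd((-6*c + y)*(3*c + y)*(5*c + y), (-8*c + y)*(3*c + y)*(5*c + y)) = 15*c^2 + 8*c*y + y^2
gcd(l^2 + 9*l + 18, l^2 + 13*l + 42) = l + 6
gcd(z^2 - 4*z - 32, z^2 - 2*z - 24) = z + 4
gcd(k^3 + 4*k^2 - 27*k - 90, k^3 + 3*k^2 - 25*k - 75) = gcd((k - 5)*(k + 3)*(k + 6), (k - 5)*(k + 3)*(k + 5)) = k^2 - 2*k - 15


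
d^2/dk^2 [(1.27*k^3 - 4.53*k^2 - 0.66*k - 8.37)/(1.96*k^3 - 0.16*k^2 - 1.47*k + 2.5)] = (-34.008352*k^6 + 6.74200799999999*k^5 - 537.595464*k^4 + 357.553934*k^3 + 143.340732*k^2 + 280.307256*k - 104.345466)/(7.529536*k^9 - 1.843968*k^8 - 16.790928*k^7 + 31.573856*k^6 + 7.889196*k^5 - 44.063232*k^4 + 37.101477*k^3 + 13.20675*k^2 - 27.5625*k + 15.625)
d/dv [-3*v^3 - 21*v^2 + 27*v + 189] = -9*v^2 - 42*v + 27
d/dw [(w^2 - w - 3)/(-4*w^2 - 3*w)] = (-7*w^2 - 24*w - 9)/(w^2*(16*w^2 + 24*w + 9))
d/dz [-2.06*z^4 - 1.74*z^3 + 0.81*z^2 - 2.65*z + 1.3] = -8.24*z^3 - 5.22*z^2 + 1.62*z - 2.65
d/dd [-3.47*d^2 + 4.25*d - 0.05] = 4.25 - 6.94*d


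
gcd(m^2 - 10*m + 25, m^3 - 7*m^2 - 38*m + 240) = m - 5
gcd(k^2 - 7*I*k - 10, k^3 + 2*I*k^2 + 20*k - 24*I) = k - 2*I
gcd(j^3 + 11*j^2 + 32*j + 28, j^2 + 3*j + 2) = j + 2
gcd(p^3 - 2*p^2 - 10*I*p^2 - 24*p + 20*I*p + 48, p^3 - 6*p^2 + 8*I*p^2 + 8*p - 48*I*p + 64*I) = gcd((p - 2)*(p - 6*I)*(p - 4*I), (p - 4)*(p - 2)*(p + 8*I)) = p - 2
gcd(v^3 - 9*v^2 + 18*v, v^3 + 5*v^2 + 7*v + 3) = 1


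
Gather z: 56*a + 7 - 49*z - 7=56*a - 49*z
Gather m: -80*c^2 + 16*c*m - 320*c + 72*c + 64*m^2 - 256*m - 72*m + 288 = -80*c^2 - 248*c + 64*m^2 + m*(16*c - 328) + 288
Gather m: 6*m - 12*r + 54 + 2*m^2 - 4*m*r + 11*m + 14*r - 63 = 2*m^2 + m*(17 - 4*r) + 2*r - 9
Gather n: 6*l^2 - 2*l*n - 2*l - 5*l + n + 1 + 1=6*l^2 - 7*l + n*(1 - 2*l) + 2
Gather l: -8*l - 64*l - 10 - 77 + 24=-72*l - 63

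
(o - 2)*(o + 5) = o^2 + 3*o - 10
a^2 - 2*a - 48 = (a - 8)*(a + 6)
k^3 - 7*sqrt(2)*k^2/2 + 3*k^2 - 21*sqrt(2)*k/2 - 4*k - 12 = (k + 3)*(k - 4*sqrt(2))*(k + sqrt(2)/2)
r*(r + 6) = r^2 + 6*r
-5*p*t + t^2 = t*(-5*p + t)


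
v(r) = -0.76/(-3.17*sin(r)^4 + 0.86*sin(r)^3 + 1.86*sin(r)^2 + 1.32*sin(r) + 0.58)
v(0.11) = -1.02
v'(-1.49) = 0.09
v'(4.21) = -1.23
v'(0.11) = 2.35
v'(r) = -0.76*(12.68*sin(r)^3*cos(r) - 2.58*sin(r)^2*cos(r) - 3.72*sin(r)*cos(r) - 1.32*cos(r))/(-3.17*sin(r)^4 + 0.86*sin(r)^3 + 1.86*sin(r)^2 + 1.32*sin(r) + 0.58)^2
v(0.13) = -0.97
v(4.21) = 0.48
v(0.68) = -0.41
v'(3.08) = -2.64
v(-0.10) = -1.63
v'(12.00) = 9635.91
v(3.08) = -1.14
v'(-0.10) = 3.44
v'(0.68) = 0.26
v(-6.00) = -0.70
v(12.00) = -65.45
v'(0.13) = 2.23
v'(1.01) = -0.15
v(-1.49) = 0.26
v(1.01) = -0.40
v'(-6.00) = 1.39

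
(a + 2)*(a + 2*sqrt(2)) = a^2 + 2*a + 2*sqrt(2)*a + 4*sqrt(2)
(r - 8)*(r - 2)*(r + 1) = r^3 - 9*r^2 + 6*r + 16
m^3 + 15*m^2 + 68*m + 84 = (m + 2)*(m + 6)*(m + 7)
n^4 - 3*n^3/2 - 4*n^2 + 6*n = n*(n - 2)*(n - 3/2)*(n + 2)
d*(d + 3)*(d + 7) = d^3 + 10*d^2 + 21*d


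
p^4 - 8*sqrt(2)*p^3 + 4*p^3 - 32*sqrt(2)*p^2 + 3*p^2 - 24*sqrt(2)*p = p*(p + 1)*(p + 3)*(p - 8*sqrt(2))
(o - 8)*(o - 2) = o^2 - 10*o + 16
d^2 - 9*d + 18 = (d - 6)*(d - 3)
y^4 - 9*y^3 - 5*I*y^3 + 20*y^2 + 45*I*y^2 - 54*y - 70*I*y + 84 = (y - 7)*(y - 2)*(y - 6*I)*(y + I)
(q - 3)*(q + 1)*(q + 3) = q^3 + q^2 - 9*q - 9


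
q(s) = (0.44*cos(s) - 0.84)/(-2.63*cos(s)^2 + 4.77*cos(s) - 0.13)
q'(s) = (-5.26*sin(s)*cos(s) + 4.77*sin(s))*(0.44*cos(s) - 0.84)/(-2.63*cos(s)^2 + 4.77*cos(s) - 0.13)^2 - 0.44*sin(s)/(-2.63*cos(s)^2 + 4.77*cos(s) - 0.13) = (-1.1572*cos(s)^2 + 4.4184*cos(s) - 3.9496)*sin(s)/(6.9169*cos(s)^4 - 25.0902*cos(s)^3 + 23.4367*cos(s)^2 - 1.2402*cos(s) + 0.0169)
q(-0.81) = -0.28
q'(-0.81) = 0.29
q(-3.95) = 0.24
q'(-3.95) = -0.25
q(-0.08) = -0.20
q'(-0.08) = 0.01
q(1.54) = -57.47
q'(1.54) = -18434.31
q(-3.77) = 0.21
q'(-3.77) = -0.15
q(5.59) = -0.25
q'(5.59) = 0.20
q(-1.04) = -0.38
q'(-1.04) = 0.67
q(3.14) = 0.17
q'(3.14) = -0.00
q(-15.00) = 0.22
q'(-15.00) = 0.19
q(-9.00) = 0.19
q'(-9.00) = 0.08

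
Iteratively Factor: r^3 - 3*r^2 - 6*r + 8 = (r + 2)*(r^2 - 5*r + 4) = (r - 1)*(r + 2)*(r - 4)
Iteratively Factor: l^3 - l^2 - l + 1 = (l + 1)*(l^2 - 2*l + 1) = (l - 1)*(l + 1)*(l - 1)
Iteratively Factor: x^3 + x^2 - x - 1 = (x + 1)*(x^2 - 1) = (x + 1)^2*(x - 1)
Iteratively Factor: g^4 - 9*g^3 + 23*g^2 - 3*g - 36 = (g + 1)*(g^3 - 10*g^2 + 33*g - 36) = (g - 3)*(g + 1)*(g^2 - 7*g + 12) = (g - 3)^2*(g + 1)*(g - 4)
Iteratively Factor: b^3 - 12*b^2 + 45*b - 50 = (b - 2)*(b^2 - 10*b + 25) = (b - 5)*(b - 2)*(b - 5)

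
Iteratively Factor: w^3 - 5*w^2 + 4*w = (w - 4)*(w^2 - w) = w*(w - 4)*(w - 1)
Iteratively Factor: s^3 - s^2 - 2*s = (s + 1)*(s^2 - 2*s) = (s - 2)*(s + 1)*(s)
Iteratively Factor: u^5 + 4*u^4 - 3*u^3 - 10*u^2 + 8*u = (u + 2)*(u^4 + 2*u^3 - 7*u^2 + 4*u) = (u + 2)*(u + 4)*(u^3 - 2*u^2 + u) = u*(u + 2)*(u + 4)*(u^2 - 2*u + 1) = u*(u - 1)*(u + 2)*(u + 4)*(u - 1)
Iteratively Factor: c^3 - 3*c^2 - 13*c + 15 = (c - 5)*(c^2 + 2*c - 3) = (c - 5)*(c + 3)*(c - 1)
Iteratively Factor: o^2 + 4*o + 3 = (o + 3)*(o + 1)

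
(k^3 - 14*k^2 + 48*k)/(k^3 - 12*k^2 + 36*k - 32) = k*(k - 6)/(k^2 - 4*k + 4)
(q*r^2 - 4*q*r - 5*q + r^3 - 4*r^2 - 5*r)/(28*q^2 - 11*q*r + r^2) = (q*r^2 - 4*q*r - 5*q + r^3 - 4*r^2 - 5*r)/(28*q^2 - 11*q*r + r^2)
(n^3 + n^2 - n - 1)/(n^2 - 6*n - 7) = (n^2 - 1)/(n - 7)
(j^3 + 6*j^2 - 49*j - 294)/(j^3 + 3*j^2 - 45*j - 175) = (j^2 + 13*j + 42)/(j^2 + 10*j + 25)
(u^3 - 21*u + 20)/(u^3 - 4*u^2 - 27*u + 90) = (u^2 - 5*u + 4)/(u^2 - 9*u + 18)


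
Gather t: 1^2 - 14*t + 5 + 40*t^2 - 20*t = 40*t^2 - 34*t + 6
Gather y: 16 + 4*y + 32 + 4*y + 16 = 8*y + 64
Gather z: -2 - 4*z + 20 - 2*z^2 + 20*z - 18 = -2*z^2 + 16*z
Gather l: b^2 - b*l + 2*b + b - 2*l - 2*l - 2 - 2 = b^2 + 3*b + l*(-b - 4) - 4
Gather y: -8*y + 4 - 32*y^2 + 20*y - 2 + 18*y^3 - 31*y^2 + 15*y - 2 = 18*y^3 - 63*y^2 + 27*y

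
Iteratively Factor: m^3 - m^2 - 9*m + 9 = (m - 3)*(m^2 + 2*m - 3) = (m - 3)*(m - 1)*(m + 3)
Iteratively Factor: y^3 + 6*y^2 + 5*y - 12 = (y + 3)*(y^2 + 3*y - 4) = (y - 1)*(y + 3)*(y + 4)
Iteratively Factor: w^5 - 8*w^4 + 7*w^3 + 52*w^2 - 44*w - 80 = (w + 1)*(w^4 - 9*w^3 + 16*w^2 + 36*w - 80) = (w - 5)*(w + 1)*(w^3 - 4*w^2 - 4*w + 16) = (w - 5)*(w + 1)*(w + 2)*(w^2 - 6*w + 8) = (w - 5)*(w - 4)*(w + 1)*(w + 2)*(w - 2)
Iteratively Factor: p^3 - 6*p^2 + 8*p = (p - 2)*(p^2 - 4*p) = (p - 4)*(p - 2)*(p)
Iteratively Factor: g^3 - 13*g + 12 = (g - 3)*(g^2 + 3*g - 4) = (g - 3)*(g + 4)*(g - 1)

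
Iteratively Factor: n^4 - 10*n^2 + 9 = (n - 3)*(n^3 + 3*n^2 - n - 3) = (n - 3)*(n - 1)*(n^2 + 4*n + 3) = (n - 3)*(n - 1)*(n + 1)*(n + 3)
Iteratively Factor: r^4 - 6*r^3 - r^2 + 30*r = (r - 5)*(r^3 - r^2 - 6*r) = (r - 5)*(r - 3)*(r^2 + 2*r) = r*(r - 5)*(r - 3)*(r + 2)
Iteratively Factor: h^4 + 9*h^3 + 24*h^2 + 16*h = (h)*(h^3 + 9*h^2 + 24*h + 16) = h*(h + 4)*(h^2 + 5*h + 4) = h*(h + 4)^2*(h + 1)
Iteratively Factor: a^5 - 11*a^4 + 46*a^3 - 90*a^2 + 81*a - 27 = (a - 3)*(a^4 - 8*a^3 + 22*a^2 - 24*a + 9) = (a - 3)^2*(a^3 - 5*a^2 + 7*a - 3) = (a - 3)^2*(a - 1)*(a^2 - 4*a + 3) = (a - 3)^2*(a - 1)^2*(a - 3)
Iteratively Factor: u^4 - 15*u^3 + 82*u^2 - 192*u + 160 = (u - 4)*(u^3 - 11*u^2 + 38*u - 40) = (u - 5)*(u - 4)*(u^2 - 6*u + 8) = (u - 5)*(u - 4)^2*(u - 2)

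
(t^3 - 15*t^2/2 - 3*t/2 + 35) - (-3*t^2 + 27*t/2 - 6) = t^3 - 9*t^2/2 - 15*t + 41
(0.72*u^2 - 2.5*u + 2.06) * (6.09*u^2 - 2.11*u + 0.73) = 4.3848*u^4 - 16.7442*u^3 + 18.346*u^2 - 6.1716*u + 1.5038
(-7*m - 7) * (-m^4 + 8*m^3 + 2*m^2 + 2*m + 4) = 7*m^5 - 49*m^4 - 70*m^3 - 28*m^2 - 42*m - 28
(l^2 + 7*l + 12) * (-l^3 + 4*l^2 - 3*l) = -l^5 - 3*l^4 + 13*l^3 + 27*l^2 - 36*l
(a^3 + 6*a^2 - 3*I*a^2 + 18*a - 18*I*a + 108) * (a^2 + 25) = a^5 + 6*a^4 - 3*I*a^4 + 43*a^3 - 18*I*a^3 + 258*a^2 - 75*I*a^2 + 450*a - 450*I*a + 2700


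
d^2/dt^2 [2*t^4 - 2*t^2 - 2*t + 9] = 24*t^2 - 4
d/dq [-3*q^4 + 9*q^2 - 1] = -12*q^3 + 18*q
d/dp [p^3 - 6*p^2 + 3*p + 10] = 3*p^2 - 12*p + 3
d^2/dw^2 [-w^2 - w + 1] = -2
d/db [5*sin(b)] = 5*cos(b)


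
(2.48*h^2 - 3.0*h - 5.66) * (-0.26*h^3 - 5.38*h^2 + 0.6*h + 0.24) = -0.6448*h^5 - 12.5624*h^4 + 19.0996*h^3 + 29.246*h^2 - 4.116*h - 1.3584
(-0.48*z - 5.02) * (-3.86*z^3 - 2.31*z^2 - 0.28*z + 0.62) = 1.8528*z^4 + 20.486*z^3 + 11.7306*z^2 + 1.108*z - 3.1124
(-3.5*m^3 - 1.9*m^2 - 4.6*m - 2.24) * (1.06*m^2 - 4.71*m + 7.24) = -3.71*m^5 + 14.471*m^4 - 21.267*m^3 + 5.5356*m^2 - 22.7536*m - 16.2176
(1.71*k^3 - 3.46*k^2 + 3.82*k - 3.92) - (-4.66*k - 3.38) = 1.71*k^3 - 3.46*k^2 + 8.48*k - 0.54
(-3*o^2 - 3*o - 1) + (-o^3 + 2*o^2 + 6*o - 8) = -o^3 - o^2 + 3*o - 9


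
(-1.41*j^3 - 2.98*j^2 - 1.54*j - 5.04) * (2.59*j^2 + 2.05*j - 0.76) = -3.6519*j^5 - 10.6087*j^4 - 9.026*j^3 - 13.9458*j^2 - 9.1616*j + 3.8304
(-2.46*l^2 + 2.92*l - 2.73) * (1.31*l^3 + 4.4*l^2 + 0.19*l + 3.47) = -3.2226*l^5 - 6.9988*l^4 + 8.8043*l^3 - 19.9934*l^2 + 9.6137*l - 9.4731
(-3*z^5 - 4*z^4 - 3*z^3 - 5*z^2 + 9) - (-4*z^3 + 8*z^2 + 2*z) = -3*z^5 - 4*z^4 + z^3 - 13*z^2 - 2*z + 9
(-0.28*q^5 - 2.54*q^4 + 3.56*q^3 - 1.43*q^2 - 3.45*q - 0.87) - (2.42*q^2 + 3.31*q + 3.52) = -0.28*q^5 - 2.54*q^4 + 3.56*q^3 - 3.85*q^2 - 6.76*q - 4.39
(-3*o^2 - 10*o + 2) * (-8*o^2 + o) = 24*o^4 + 77*o^3 - 26*o^2 + 2*o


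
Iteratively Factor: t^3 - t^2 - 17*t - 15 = (t + 3)*(t^2 - 4*t - 5) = (t + 1)*(t + 3)*(t - 5)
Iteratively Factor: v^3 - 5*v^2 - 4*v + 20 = (v - 2)*(v^2 - 3*v - 10) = (v - 5)*(v - 2)*(v + 2)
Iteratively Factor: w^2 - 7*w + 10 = (w - 2)*(w - 5)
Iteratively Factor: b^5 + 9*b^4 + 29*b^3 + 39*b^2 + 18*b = (b + 2)*(b^4 + 7*b^3 + 15*b^2 + 9*b) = (b + 1)*(b + 2)*(b^3 + 6*b^2 + 9*b) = (b + 1)*(b + 2)*(b + 3)*(b^2 + 3*b) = (b + 1)*(b + 2)*(b + 3)^2*(b)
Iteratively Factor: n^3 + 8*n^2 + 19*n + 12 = (n + 1)*(n^2 + 7*n + 12) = (n + 1)*(n + 4)*(n + 3)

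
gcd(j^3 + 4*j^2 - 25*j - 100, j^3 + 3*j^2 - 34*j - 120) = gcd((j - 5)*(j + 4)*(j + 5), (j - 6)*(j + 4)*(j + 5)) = j^2 + 9*j + 20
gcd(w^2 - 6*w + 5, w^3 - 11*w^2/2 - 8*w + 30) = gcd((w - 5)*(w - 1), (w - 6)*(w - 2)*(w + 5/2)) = 1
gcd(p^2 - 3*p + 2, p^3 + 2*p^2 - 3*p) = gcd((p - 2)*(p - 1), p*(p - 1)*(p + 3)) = p - 1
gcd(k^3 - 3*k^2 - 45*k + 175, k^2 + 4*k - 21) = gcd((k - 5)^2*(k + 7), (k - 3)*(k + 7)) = k + 7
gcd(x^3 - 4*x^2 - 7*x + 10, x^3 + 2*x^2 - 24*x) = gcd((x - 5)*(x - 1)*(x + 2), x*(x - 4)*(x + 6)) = 1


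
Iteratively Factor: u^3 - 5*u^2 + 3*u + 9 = (u + 1)*(u^2 - 6*u + 9) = (u - 3)*(u + 1)*(u - 3)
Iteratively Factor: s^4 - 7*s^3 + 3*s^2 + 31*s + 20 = (s + 1)*(s^3 - 8*s^2 + 11*s + 20) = (s - 4)*(s + 1)*(s^2 - 4*s - 5) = (s - 5)*(s - 4)*(s + 1)*(s + 1)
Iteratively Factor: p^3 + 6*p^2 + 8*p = (p + 2)*(p^2 + 4*p) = p*(p + 2)*(p + 4)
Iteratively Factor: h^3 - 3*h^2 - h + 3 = (h - 1)*(h^2 - 2*h - 3) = (h - 1)*(h + 1)*(h - 3)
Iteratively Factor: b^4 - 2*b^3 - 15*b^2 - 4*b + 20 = (b - 1)*(b^3 - b^2 - 16*b - 20) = (b - 1)*(b + 2)*(b^2 - 3*b - 10) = (b - 5)*(b - 1)*(b + 2)*(b + 2)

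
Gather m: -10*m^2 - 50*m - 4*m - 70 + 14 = -10*m^2 - 54*m - 56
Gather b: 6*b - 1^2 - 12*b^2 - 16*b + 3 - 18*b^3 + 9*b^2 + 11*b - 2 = -18*b^3 - 3*b^2 + b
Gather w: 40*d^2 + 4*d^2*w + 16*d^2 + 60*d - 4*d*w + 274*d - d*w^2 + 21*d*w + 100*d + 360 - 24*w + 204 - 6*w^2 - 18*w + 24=56*d^2 + 434*d + w^2*(-d - 6) + w*(4*d^2 + 17*d - 42) + 588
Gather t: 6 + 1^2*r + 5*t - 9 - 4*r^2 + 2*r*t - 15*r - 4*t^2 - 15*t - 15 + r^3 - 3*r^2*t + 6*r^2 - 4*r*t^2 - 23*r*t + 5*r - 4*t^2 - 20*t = r^3 + 2*r^2 - 9*r + t^2*(-4*r - 8) + t*(-3*r^2 - 21*r - 30) - 18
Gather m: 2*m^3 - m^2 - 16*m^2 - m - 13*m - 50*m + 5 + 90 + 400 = 2*m^3 - 17*m^2 - 64*m + 495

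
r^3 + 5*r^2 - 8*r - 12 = (r - 2)*(r + 1)*(r + 6)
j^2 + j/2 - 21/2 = (j - 3)*(j + 7/2)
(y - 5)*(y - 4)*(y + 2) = y^3 - 7*y^2 + 2*y + 40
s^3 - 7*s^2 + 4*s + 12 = (s - 6)*(s - 2)*(s + 1)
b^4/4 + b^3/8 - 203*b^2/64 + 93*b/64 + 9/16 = (b/4 + 1)*(b - 3)*(b - 3/4)*(b + 1/4)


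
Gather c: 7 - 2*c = 7 - 2*c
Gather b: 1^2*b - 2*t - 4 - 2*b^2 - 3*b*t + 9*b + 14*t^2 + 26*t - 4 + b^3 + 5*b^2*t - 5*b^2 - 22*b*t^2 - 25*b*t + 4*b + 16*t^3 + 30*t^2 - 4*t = b^3 + b^2*(5*t - 7) + b*(-22*t^2 - 28*t + 14) + 16*t^3 + 44*t^2 + 20*t - 8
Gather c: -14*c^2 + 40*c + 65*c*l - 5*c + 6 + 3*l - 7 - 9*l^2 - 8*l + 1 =-14*c^2 + c*(65*l + 35) - 9*l^2 - 5*l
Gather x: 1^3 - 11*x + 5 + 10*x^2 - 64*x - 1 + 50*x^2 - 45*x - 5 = 60*x^2 - 120*x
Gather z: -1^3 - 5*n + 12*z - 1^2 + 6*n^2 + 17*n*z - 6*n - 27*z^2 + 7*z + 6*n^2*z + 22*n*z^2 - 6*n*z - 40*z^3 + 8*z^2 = 6*n^2 - 11*n - 40*z^3 + z^2*(22*n - 19) + z*(6*n^2 + 11*n + 19) - 2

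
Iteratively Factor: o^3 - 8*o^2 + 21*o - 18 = (o - 3)*(o^2 - 5*o + 6) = (o - 3)^2*(o - 2)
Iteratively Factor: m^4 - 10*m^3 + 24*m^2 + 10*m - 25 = (m - 1)*(m^3 - 9*m^2 + 15*m + 25) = (m - 5)*(m - 1)*(m^2 - 4*m - 5) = (m - 5)^2*(m - 1)*(m + 1)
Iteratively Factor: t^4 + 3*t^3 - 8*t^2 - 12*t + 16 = (t - 1)*(t^3 + 4*t^2 - 4*t - 16) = (t - 1)*(t + 4)*(t^2 - 4) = (t - 2)*(t - 1)*(t + 4)*(t + 2)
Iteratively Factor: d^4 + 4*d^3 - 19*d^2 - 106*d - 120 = (d + 4)*(d^3 - 19*d - 30) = (d + 2)*(d + 4)*(d^2 - 2*d - 15) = (d - 5)*(d + 2)*(d + 4)*(d + 3)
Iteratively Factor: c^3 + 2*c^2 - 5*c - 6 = (c + 1)*(c^2 + c - 6) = (c + 1)*(c + 3)*(c - 2)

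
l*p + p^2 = p*(l + p)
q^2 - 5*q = q*(q - 5)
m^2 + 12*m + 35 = (m + 5)*(m + 7)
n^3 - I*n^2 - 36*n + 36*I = (n - 6)*(n + 6)*(n - I)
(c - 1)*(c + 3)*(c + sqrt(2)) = c^3 + sqrt(2)*c^2 + 2*c^2 - 3*c + 2*sqrt(2)*c - 3*sqrt(2)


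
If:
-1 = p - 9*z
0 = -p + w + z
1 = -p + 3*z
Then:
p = -1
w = -1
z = 0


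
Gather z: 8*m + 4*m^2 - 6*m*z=4*m^2 - 6*m*z + 8*m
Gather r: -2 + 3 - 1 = 0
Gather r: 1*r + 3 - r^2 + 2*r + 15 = -r^2 + 3*r + 18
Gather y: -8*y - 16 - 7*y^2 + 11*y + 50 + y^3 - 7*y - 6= y^3 - 7*y^2 - 4*y + 28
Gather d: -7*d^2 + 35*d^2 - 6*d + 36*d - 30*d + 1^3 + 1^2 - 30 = 28*d^2 - 28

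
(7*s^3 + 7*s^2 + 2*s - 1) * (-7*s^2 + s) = -49*s^5 - 42*s^4 - 7*s^3 + 9*s^2 - s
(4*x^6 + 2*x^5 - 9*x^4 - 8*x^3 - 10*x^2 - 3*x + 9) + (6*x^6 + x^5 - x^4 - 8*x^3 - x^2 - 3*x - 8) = 10*x^6 + 3*x^5 - 10*x^4 - 16*x^3 - 11*x^2 - 6*x + 1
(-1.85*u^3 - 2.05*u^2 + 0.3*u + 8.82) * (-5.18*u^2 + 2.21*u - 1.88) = 9.583*u^5 + 6.5305*u^4 - 2.6065*u^3 - 41.1706*u^2 + 18.9282*u - 16.5816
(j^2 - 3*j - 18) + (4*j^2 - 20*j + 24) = 5*j^2 - 23*j + 6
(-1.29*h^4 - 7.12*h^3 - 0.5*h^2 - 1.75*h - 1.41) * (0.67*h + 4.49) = -0.8643*h^5 - 10.5625*h^4 - 32.3038*h^3 - 3.4175*h^2 - 8.8022*h - 6.3309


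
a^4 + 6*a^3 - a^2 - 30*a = a*(a - 2)*(a + 3)*(a + 5)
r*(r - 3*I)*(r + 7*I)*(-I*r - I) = -I*r^4 + 4*r^3 - I*r^3 + 4*r^2 - 21*I*r^2 - 21*I*r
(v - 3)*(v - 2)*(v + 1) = v^3 - 4*v^2 + v + 6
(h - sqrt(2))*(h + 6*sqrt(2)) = h^2 + 5*sqrt(2)*h - 12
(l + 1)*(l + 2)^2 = l^3 + 5*l^2 + 8*l + 4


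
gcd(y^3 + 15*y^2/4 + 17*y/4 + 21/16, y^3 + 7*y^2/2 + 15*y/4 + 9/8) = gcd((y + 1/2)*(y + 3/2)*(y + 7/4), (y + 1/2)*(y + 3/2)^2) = y^2 + 2*y + 3/4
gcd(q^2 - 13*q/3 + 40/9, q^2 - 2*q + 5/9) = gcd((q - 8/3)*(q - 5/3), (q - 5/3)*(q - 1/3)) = q - 5/3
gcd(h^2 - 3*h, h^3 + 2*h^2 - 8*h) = h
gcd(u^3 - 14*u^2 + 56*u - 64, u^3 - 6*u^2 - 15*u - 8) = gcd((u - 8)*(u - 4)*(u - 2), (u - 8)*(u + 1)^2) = u - 8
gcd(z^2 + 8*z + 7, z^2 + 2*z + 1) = z + 1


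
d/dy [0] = 0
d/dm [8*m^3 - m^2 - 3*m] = 24*m^2 - 2*m - 3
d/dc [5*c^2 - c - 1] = 10*c - 1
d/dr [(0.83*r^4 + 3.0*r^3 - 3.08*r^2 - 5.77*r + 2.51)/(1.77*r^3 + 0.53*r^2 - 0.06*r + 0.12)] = (1.4691*r^6 + 0.879799999999996*r^5 + 6.8922*r^4 + 20.4642*r^3 - 9.0052*r^2 - 3.3998*r - 0.5418)/(3.1329*r^6 + 1.8762*r^5 + 0.0685*r^4 + 0.3612*r^3 + 0.1308*r^2 - 0.0144*r + 0.0144)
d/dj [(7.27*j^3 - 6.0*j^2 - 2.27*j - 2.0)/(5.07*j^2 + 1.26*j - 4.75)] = (36.8589*j^4 + 18.3204*j^3 - 99.6486*j^2 + 77.28*j + 13.3025)/(25.7049*j^4 + 12.7764*j^3 - 46.5774*j^2 - 11.97*j + 22.5625)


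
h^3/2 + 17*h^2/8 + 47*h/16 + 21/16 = (h/2 + 1/2)*(h + 3/2)*(h + 7/4)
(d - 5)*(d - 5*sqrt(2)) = d^2 - 5*sqrt(2)*d - 5*d + 25*sqrt(2)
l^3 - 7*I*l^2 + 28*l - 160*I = (l - 8*I)*(l - 4*I)*(l + 5*I)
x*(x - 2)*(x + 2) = x^3 - 4*x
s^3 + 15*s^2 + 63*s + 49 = (s + 1)*(s + 7)^2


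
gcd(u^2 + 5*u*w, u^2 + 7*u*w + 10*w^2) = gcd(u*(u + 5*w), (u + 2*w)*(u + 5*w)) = u + 5*w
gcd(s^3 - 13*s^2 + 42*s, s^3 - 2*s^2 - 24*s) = s^2 - 6*s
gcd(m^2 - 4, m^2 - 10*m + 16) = m - 2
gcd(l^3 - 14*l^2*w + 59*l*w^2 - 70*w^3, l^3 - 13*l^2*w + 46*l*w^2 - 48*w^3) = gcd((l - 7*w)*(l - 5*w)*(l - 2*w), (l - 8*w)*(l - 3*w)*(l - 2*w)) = -l + 2*w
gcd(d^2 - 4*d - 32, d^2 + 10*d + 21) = 1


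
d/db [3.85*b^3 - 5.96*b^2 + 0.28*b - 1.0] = 11.55*b^2 - 11.92*b + 0.28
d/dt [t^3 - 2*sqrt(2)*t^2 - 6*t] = 3*t^2 - 4*sqrt(2)*t - 6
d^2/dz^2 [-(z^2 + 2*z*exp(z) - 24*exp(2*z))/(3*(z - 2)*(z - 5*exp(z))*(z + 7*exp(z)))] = 2*(-22*z^6*exp(2*z) - z^6 - 33*z^5*exp(3*z) + 154*z^5*exp(2*z) - 6*z^5*exp(z) - 792*z^4*exp(4*z) + 264*z^4*exp(3*z) - 281*z^4*exp(2*z) - 385*z^3*exp(5*z) + 4026*z^3*exp(4*z) - 292*z^3*exp(3*z) + 352*z^3*exp(2*z) + 1540*z^2*exp(5*z) - 10284*z^2*exp(4*z) + 660*z^2*exp(3*z) - 132*z^2*exp(2*z) - 8120*z*exp(5*z) + 6600*z*exp(4*z) - 264*z*exp(3*z) + 29400*exp(6*z) + 1540*exp(5*z) - 1716*exp(4*z))/(3*(z^9 + 6*z^8*exp(z) - 6*z^8 - 93*z^7*exp(2*z) - 36*z^7*exp(z) + 12*z^7 - 412*z^6*exp(3*z) + 558*z^6*exp(2*z) + 72*z^6*exp(z) - 8*z^6 + 3255*z^5*exp(4*z) + 2472*z^5*exp(3*z) - 1116*z^5*exp(2*z) - 48*z^5*exp(z) + 7350*z^4*exp(5*z) - 19530*z^4*exp(4*z) - 4944*z^4*exp(3*z) + 744*z^4*exp(2*z) - 42875*z^3*exp(6*z) - 44100*z^3*exp(5*z) + 39060*z^3*exp(4*z) + 3296*z^3*exp(3*z) + 257250*z^2*exp(6*z) + 88200*z^2*exp(5*z) - 26040*z^2*exp(4*z) - 514500*z*exp(6*z) - 58800*z*exp(5*z) + 343000*exp(6*z)))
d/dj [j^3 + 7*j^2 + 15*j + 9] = 3*j^2 + 14*j + 15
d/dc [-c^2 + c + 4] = 1 - 2*c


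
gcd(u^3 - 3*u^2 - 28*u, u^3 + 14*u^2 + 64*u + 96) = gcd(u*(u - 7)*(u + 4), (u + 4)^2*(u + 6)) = u + 4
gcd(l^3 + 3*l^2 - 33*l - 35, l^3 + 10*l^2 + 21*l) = l + 7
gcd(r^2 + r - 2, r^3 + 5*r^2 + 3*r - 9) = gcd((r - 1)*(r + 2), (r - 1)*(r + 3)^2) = r - 1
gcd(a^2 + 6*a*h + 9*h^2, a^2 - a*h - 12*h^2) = a + 3*h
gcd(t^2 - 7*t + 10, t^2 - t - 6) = 1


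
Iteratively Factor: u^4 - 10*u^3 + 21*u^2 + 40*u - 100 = (u - 5)*(u^3 - 5*u^2 - 4*u + 20) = (u - 5)^2*(u^2 - 4) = (u - 5)^2*(u + 2)*(u - 2)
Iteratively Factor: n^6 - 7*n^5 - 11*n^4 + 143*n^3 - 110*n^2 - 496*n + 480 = (n - 1)*(n^5 - 6*n^4 - 17*n^3 + 126*n^2 + 16*n - 480) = (n - 4)*(n - 1)*(n^4 - 2*n^3 - 25*n^2 + 26*n + 120) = (n - 4)*(n - 3)*(n - 1)*(n^3 + n^2 - 22*n - 40) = (n - 5)*(n - 4)*(n - 3)*(n - 1)*(n^2 + 6*n + 8) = (n - 5)*(n - 4)*(n - 3)*(n - 1)*(n + 4)*(n + 2)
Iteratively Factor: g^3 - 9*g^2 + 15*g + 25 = (g - 5)*(g^2 - 4*g - 5) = (g - 5)^2*(g + 1)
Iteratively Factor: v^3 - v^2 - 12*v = (v)*(v^2 - v - 12) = v*(v - 4)*(v + 3)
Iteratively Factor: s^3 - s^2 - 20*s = (s)*(s^2 - s - 20) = s*(s - 5)*(s + 4)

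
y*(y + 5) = y^2 + 5*y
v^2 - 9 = (v - 3)*(v + 3)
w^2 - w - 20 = (w - 5)*(w + 4)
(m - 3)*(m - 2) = m^2 - 5*m + 6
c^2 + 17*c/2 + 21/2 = (c + 3/2)*(c + 7)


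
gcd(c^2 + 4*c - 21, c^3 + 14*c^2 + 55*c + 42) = c + 7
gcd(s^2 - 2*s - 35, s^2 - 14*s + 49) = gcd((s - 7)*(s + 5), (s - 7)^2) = s - 7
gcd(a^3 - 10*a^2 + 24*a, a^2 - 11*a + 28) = a - 4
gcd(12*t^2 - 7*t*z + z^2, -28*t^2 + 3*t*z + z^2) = -4*t + z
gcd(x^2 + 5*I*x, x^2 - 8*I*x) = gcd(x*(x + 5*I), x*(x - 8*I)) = x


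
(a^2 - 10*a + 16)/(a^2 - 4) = (a - 8)/(a + 2)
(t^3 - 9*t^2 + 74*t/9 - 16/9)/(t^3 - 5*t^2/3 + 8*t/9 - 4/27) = 3*(t - 8)/(3*t - 2)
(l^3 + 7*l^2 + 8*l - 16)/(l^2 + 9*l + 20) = (l^2 + 3*l - 4)/(l + 5)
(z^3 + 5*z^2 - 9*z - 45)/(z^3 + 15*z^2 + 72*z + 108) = (z^2 + 2*z - 15)/(z^2 + 12*z + 36)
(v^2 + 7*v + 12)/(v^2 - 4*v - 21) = (v + 4)/(v - 7)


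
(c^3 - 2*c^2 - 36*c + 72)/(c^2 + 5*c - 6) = (c^2 - 8*c + 12)/(c - 1)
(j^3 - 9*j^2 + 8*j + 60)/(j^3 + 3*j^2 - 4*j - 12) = (j^2 - 11*j + 30)/(j^2 + j - 6)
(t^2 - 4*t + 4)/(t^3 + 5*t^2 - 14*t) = (t - 2)/(t*(t + 7))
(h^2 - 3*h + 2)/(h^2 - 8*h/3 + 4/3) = 3*(h - 1)/(3*h - 2)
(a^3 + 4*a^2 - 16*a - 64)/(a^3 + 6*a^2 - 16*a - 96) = (a + 4)/(a + 6)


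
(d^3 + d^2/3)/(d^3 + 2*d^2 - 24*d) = d*(3*d + 1)/(3*(d^2 + 2*d - 24))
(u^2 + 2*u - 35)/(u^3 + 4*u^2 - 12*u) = (u^2 + 2*u - 35)/(u*(u^2 + 4*u - 12))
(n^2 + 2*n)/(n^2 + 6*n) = (n + 2)/(n + 6)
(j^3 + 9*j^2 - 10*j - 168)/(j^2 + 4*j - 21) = (j^2 + 2*j - 24)/(j - 3)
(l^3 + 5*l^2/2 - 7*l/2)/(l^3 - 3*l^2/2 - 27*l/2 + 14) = l/(l - 4)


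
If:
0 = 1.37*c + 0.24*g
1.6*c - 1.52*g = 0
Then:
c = 0.00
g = 0.00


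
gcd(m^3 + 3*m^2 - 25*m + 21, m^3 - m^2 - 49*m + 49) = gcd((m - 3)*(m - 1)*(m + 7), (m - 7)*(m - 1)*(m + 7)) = m^2 + 6*m - 7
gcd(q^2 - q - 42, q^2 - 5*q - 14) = q - 7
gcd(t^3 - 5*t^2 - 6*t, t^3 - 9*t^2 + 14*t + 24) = t^2 - 5*t - 6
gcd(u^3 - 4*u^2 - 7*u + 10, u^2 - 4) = u + 2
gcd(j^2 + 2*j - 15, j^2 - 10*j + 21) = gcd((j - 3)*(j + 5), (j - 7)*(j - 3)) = j - 3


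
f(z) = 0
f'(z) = 0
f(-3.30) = 0.00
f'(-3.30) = 0.00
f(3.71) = 0.00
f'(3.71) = 0.00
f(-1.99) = 0.00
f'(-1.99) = 0.00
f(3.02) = 0.00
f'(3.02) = 0.00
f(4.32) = 0.00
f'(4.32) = 0.00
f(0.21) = 0.00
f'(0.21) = 0.00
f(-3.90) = 0.00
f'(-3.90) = 0.00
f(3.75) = 0.00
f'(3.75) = 0.00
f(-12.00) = 0.00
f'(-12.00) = 0.00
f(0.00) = 0.00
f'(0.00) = 0.00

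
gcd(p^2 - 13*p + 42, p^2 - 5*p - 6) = p - 6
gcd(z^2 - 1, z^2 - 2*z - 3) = z + 1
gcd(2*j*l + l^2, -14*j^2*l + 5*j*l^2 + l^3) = l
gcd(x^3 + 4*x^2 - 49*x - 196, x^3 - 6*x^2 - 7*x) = x - 7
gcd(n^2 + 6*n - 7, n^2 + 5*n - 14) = n + 7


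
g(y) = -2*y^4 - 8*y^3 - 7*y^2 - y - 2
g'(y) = -8*y^3 - 24*y^2 - 14*y - 1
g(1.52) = -58.46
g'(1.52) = -105.82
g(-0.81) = -2.39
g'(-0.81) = -1.15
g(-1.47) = 0.42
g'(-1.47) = -6.87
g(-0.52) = -2.39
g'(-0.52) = 0.92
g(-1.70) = 2.07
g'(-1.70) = -7.26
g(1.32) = -39.99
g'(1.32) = -79.70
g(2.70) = -319.48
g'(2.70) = -371.22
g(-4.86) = -359.92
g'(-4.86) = 418.50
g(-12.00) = -28646.00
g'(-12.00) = 10535.00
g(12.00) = -56318.00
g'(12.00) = -17449.00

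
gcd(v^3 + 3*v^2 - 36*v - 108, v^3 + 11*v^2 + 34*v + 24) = v + 6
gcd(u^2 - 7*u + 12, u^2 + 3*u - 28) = u - 4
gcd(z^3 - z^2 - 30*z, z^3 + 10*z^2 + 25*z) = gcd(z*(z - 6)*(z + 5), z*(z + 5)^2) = z^2 + 5*z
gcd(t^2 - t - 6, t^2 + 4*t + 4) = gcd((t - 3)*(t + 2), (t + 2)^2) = t + 2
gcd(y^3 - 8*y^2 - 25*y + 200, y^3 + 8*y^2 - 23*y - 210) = y - 5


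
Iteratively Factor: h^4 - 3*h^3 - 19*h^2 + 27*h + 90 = (h - 3)*(h^3 - 19*h - 30) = (h - 3)*(h + 3)*(h^2 - 3*h - 10) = (h - 3)*(h + 2)*(h + 3)*(h - 5)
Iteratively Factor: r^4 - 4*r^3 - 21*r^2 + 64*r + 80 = (r + 1)*(r^3 - 5*r^2 - 16*r + 80) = (r - 4)*(r + 1)*(r^2 - r - 20) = (r - 4)*(r + 1)*(r + 4)*(r - 5)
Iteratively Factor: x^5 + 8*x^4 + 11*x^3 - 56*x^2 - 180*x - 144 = (x - 3)*(x^4 + 11*x^3 + 44*x^2 + 76*x + 48) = (x - 3)*(x + 2)*(x^3 + 9*x^2 + 26*x + 24) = (x - 3)*(x + 2)*(x + 3)*(x^2 + 6*x + 8) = (x - 3)*(x + 2)^2*(x + 3)*(x + 4)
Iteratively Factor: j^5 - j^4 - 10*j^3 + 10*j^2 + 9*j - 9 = (j - 3)*(j^4 + 2*j^3 - 4*j^2 - 2*j + 3) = (j - 3)*(j + 3)*(j^3 - j^2 - j + 1) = (j - 3)*(j - 1)*(j + 3)*(j^2 - 1) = (j - 3)*(j - 1)^2*(j + 3)*(j + 1)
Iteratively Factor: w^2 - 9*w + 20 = (w - 4)*(w - 5)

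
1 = 1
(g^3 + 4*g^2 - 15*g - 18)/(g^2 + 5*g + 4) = (g^2 + 3*g - 18)/(g + 4)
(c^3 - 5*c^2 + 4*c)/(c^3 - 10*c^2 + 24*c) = (c - 1)/(c - 6)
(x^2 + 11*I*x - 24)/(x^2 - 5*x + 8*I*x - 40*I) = (x + 3*I)/(x - 5)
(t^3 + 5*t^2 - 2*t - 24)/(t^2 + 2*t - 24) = (t^3 + 5*t^2 - 2*t - 24)/(t^2 + 2*t - 24)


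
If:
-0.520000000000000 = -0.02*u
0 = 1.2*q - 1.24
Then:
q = 1.03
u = 26.00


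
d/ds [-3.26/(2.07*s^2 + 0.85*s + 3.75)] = (13.4964*s + 2.771)/(2.07*s^2 + 0.85*s + 3.75)^2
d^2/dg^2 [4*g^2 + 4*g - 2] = 8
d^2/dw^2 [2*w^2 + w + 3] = 4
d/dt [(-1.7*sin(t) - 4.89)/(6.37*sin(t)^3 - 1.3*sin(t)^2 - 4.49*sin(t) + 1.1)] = (21.658*sin(t)^3 + 91.2379*sin(t)^2 - 12.714*sin(t) - 23.8261)*cos(t)/(40.5769*sin(t)^6 - 16.562*sin(t)^5 - 55.5126*sin(t)^4 + 25.688*sin(t)^3 + 17.3001*sin(t)^2 - 9.878*sin(t) + 1.21)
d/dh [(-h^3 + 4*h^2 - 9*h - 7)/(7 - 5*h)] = (10*h^3 - 41*h^2 + 56*h - 98)/(25*h^2 - 70*h + 49)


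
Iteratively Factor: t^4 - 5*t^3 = (t)*(t^3 - 5*t^2) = t^2*(t^2 - 5*t) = t^3*(t - 5)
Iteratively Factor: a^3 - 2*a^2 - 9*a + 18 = (a - 2)*(a^2 - 9) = (a - 2)*(a + 3)*(a - 3)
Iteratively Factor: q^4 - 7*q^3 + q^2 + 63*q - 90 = (q - 3)*(q^3 - 4*q^2 - 11*q + 30) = (q - 3)*(q + 3)*(q^2 - 7*q + 10) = (q - 5)*(q - 3)*(q + 3)*(q - 2)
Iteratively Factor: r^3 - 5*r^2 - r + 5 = (r - 5)*(r^2 - 1) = (r - 5)*(r + 1)*(r - 1)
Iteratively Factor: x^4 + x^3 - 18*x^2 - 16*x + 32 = (x - 1)*(x^3 + 2*x^2 - 16*x - 32) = (x - 1)*(x + 4)*(x^2 - 2*x - 8) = (x - 4)*(x - 1)*(x + 4)*(x + 2)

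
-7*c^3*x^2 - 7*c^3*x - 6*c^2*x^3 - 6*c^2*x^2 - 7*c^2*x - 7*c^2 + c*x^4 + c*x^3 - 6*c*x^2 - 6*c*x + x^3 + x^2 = (-7*c + x)*(c + x)*(x + 1)*(c*x + 1)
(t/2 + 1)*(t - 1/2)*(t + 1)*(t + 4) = t^4/2 + 13*t^3/4 + 21*t^2/4 + t/2 - 2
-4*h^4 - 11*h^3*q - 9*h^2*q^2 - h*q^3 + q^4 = (-4*h + q)*(h + q)^3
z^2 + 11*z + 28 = (z + 4)*(z + 7)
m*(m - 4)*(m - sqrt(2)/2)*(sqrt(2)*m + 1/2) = sqrt(2)*m^4 - 4*sqrt(2)*m^3 - m^3/2 - sqrt(2)*m^2/4 + 2*m^2 + sqrt(2)*m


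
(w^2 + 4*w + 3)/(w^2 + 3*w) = (w + 1)/w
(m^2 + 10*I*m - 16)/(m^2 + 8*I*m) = (m + 2*I)/m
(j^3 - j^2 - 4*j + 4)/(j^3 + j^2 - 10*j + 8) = (j + 2)/(j + 4)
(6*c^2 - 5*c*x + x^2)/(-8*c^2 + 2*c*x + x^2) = (-3*c + x)/(4*c + x)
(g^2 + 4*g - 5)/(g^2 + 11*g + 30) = (g - 1)/(g + 6)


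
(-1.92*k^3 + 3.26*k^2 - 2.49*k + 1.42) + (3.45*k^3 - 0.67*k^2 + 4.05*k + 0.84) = 1.53*k^3 + 2.59*k^2 + 1.56*k + 2.26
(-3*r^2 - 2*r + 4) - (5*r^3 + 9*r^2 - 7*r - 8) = -5*r^3 - 12*r^2 + 5*r + 12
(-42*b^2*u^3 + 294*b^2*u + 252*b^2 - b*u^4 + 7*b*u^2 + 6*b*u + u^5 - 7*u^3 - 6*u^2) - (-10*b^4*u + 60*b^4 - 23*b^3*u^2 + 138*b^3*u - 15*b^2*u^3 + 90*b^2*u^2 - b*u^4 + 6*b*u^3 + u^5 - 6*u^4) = 10*b^4*u - 60*b^4 + 23*b^3*u^2 - 138*b^3*u - 27*b^2*u^3 - 90*b^2*u^2 + 294*b^2*u + 252*b^2 - 6*b*u^3 + 7*b*u^2 + 6*b*u + 6*u^4 - 7*u^3 - 6*u^2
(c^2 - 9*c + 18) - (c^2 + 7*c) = 18 - 16*c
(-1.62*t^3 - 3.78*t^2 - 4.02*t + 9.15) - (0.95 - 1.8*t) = -1.62*t^3 - 3.78*t^2 - 2.22*t + 8.2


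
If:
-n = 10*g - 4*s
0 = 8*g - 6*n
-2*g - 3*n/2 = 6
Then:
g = -3/2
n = -2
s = -17/4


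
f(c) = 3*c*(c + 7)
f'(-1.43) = 12.42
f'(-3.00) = 3.00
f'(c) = 6*c + 21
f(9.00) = 432.00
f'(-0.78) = 16.32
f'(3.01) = 39.06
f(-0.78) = -14.55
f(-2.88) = -35.60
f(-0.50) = -9.75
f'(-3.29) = 1.26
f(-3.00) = -36.00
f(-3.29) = -36.62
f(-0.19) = -3.88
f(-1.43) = -23.90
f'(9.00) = 75.00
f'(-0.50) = 18.00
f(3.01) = 90.39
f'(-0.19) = 19.86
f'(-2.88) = 3.72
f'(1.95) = 32.70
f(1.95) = 52.36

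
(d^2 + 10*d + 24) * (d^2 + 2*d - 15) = d^4 + 12*d^3 + 29*d^2 - 102*d - 360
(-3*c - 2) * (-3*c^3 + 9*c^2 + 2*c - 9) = 9*c^4 - 21*c^3 - 24*c^2 + 23*c + 18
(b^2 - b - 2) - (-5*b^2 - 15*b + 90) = 6*b^2 + 14*b - 92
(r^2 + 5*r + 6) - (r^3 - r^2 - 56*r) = -r^3 + 2*r^2 + 61*r + 6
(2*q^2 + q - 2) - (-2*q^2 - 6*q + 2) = 4*q^2 + 7*q - 4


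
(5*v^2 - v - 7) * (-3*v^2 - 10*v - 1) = -15*v^4 - 47*v^3 + 26*v^2 + 71*v + 7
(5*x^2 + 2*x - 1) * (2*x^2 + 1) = 10*x^4 + 4*x^3 + 3*x^2 + 2*x - 1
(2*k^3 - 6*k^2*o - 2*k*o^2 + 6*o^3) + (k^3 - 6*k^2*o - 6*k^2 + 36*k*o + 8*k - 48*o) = 3*k^3 - 12*k^2*o - 6*k^2 - 2*k*o^2 + 36*k*o + 8*k + 6*o^3 - 48*o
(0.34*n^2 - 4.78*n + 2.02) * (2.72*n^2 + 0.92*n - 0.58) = 0.9248*n^4 - 12.6888*n^3 + 0.8996*n^2 + 4.6308*n - 1.1716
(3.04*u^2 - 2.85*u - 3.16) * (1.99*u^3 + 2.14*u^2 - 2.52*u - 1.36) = 6.0496*u^5 + 0.8341*u^4 - 20.0482*u^3 - 3.7148*u^2 + 11.8392*u + 4.2976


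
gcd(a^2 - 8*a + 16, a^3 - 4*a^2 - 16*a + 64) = a^2 - 8*a + 16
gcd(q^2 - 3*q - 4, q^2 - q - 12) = q - 4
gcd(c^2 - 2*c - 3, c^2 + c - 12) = c - 3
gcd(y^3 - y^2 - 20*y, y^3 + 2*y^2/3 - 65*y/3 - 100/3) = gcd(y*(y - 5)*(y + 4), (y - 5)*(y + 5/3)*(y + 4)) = y^2 - y - 20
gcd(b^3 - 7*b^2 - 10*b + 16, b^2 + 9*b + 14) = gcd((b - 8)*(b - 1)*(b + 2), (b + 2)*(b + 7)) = b + 2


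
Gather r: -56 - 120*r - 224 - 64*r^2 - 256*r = -64*r^2 - 376*r - 280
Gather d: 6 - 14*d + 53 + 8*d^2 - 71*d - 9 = 8*d^2 - 85*d + 50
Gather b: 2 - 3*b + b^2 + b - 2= b^2 - 2*b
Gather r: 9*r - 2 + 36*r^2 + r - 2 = 36*r^2 + 10*r - 4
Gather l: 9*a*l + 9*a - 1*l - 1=9*a + l*(9*a - 1) - 1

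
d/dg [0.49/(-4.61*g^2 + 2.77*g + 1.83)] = (4.5178*g - 1.3573)/(-4.61*g^2 + 2.77*g + 1.83)^2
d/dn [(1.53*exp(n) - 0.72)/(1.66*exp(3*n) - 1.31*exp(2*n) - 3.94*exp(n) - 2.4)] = (-5.0796*exp(3*n) + 5.5899*exp(2*n) - 1.8864*exp(n) - 6.5088)*exp(n)/(2.7556*exp(6*n) - 4.3492*exp(5*n) - 11.3647*exp(4*n) + 2.3548*exp(3*n) + 21.8116*exp(2*n) + 18.912*exp(n) + 5.76)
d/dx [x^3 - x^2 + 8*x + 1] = 3*x^2 - 2*x + 8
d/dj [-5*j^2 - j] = -10*j - 1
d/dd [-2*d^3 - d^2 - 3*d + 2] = -6*d^2 - 2*d - 3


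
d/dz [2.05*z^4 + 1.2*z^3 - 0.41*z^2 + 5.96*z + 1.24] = 8.2*z^3 + 3.6*z^2 - 0.82*z + 5.96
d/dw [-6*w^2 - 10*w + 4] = -12*w - 10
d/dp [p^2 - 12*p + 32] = 2*p - 12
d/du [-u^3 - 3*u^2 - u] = -3*u^2 - 6*u - 1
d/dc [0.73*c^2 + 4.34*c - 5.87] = 1.46*c + 4.34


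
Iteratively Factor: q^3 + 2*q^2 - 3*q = (q)*(q^2 + 2*q - 3) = q*(q - 1)*(q + 3)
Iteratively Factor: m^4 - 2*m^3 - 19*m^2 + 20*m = (m + 4)*(m^3 - 6*m^2 + 5*m) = (m - 1)*(m + 4)*(m^2 - 5*m) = m*(m - 1)*(m + 4)*(m - 5)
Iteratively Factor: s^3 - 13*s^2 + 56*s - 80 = (s - 5)*(s^2 - 8*s + 16) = (s - 5)*(s - 4)*(s - 4)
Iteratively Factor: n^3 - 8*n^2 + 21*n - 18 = (n - 2)*(n^2 - 6*n + 9) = (n - 3)*(n - 2)*(n - 3)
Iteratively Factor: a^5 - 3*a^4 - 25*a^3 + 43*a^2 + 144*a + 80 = (a + 1)*(a^4 - 4*a^3 - 21*a^2 + 64*a + 80) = (a + 1)^2*(a^3 - 5*a^2 - 16*a + 80) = (a - 4)*(a + 1)^2*(a^2 - a - 20) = (a - 5)*(a - 4)*(a + 1)^2*(a + 4)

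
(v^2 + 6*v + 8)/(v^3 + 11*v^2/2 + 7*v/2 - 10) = 2*(v + 2)/(2*v^2 + 3*v - 5)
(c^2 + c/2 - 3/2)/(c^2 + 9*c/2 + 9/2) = (c - 1)/(c + 3)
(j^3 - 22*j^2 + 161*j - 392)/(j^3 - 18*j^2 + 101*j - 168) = (j - 7)/(j - 3)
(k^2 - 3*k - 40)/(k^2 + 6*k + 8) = (k^2 - 3*k - 40)/(k^2 + 6*k + 8)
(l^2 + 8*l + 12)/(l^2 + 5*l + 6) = (l + 6)/(l + 3)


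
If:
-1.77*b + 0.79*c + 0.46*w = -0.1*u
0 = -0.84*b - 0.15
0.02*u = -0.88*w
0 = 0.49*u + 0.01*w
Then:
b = -0.18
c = -0.40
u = 0.00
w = 0.00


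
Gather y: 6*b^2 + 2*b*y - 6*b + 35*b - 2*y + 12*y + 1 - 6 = 6*b^2 + 29*b + y*(2*b + 10) - 5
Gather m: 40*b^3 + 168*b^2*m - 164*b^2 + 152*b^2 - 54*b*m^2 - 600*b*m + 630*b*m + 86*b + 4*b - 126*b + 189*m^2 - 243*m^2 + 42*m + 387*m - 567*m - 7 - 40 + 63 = 40*b^3 - 12*b^2 - 36*b + m^2*(-54*b - 54) + m*(168*b^2 + 30*b - 138) + 16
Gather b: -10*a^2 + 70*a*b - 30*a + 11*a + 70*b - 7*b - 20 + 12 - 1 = -10*a^2 - 19*a + b*(70*a + 63) - 9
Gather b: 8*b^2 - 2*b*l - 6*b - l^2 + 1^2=8*b^2 + b*(-2*l - 6) - l^2 + 1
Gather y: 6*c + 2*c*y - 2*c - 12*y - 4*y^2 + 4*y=4*c - 4*y^2 + y*(2*c - 8)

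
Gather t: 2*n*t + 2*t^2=2*n*t + 2*t^2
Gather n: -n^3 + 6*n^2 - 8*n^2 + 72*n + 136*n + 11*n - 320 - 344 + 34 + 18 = -n^3 - 2*n^2 + 219*n - 612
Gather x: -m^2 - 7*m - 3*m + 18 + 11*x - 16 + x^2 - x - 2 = -m^2 - 10*m + x^2 + 10*x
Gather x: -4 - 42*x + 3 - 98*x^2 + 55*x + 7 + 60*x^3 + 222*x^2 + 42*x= 60*x^3 + 124*x^2 + 55*x + 6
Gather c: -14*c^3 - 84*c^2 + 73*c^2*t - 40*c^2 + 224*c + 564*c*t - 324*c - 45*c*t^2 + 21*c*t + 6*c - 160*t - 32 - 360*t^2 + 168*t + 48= -14*c^3 + c^2*(73*t - 124) + c*(-45*t^2 + 585*t - 94) - 360*t^2 + 8*t + 16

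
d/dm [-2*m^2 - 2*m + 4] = -4*m - 2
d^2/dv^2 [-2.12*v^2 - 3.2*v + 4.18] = -4.24000000000000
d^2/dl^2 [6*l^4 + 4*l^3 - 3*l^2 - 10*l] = 72*l^2 + 24*l - 6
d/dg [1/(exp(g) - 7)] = -exp(g)/(exp(g) - 7)^2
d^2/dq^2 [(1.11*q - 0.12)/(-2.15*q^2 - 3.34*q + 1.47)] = (-(1.11*q - 0.12)*(4.3*q + 3.34)*(8.6*q + 6.68) + (14.319*q + 6.8988)*(2.15*q^2 + 3.34*q - 1.47))/(2.15*q^2 + 3.34*q - 1.47)^3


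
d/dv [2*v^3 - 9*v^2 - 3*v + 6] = 6*v^2 - 18*v - 3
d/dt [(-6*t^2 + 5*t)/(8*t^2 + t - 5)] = (-46*t^2 + 60*t - 25)/(64*t^4 + 16*t^3 - 79*t^2 - 10*t + 25)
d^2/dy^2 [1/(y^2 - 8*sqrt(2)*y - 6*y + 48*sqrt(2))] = 2*(-y^2 + 6*y + 8*sqrt(2)*y + 4*(-y + 3 + 4*sqrt(2))^2 - 48*sqrt(2))/(y^2 - 8*sqrt(2)*y - 6*y + 48*sqrt(2))^3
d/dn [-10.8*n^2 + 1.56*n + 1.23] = 1.56 - 21.6*n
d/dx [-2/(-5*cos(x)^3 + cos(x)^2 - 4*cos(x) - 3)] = 2*(15*cos(x)^2 - 2*cos(x) + 4)*sin(x)/(5*cos(x)^3 - cos(x)^2 + 4*cos(x) + 3)^2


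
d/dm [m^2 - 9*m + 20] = 2*m - 9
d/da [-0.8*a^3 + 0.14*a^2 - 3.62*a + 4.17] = -2.4*a^2 + 0.28*a - 3.62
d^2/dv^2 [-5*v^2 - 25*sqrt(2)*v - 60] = -10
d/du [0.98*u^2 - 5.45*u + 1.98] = 1.96*u - 5.45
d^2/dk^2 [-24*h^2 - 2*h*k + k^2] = 2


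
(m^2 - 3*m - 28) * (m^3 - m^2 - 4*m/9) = m^5 - 4*m^4 - 229*m^3/9 + 88*m^2/3 + 112*m/9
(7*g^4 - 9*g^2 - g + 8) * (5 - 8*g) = -56*g^5 + 35*g^4 + 72*g^3 - 37*g^2 - 69*g + 40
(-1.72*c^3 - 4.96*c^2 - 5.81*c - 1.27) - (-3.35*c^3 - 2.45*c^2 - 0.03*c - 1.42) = 1.63*c^3 - 2.51*c^2 - 5.78*c + 0.15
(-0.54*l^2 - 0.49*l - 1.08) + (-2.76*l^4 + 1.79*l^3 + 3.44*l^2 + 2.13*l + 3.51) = -2.76*l^4 + 1.79*l^3 + 2.9*l^2 + 1.64*l + 2.43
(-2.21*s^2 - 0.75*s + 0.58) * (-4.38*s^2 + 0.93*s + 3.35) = 9.6798*s^4 + 1.2297*s^3 - 10.6414*s^2 - 1.9731*s + 1.943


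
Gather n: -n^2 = -n^2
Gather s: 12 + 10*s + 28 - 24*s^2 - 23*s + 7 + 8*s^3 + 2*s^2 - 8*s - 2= 8*s^3 - 22*s^2 - 21*s + 45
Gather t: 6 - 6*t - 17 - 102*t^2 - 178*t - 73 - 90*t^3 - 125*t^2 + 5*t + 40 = -90*t^3 - 227*t^2 - 179*t - 44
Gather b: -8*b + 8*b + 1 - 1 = 0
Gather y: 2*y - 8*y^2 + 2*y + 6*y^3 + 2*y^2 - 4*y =6*y^3 - 6*y^2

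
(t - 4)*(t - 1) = t^2 - 5*t + 4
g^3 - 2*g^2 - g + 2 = (g - 2)*(g - 1)*(g + 1)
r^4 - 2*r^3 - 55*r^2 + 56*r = r*(r - 8)*(r - 1)*(r + 7)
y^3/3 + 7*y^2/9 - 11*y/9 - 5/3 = (y/3 + 1)*(y - 5/3)*(y + 1)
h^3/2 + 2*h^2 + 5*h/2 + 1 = (h/2 + 1)*(h + 1)^2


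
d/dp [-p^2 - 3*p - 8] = -2*p - 3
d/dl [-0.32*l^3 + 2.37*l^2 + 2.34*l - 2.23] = -0.96*l^2 + 4.74*l + 2.34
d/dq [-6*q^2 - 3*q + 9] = -12*q - 3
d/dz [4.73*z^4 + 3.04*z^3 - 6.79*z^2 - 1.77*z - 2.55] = 18.92*z^3 + 9.12*z^2 - 13.58*z - 1.77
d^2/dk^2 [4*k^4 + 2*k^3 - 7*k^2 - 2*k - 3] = 48*k^2 + 12*k - 14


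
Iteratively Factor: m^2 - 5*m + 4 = (m - 4)*(m - 1)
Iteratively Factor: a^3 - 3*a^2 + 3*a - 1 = (a - 1)*(a^2 - 2*a + 1) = (a - 1)^2*(a - 1)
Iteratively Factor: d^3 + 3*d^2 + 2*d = (d)*(d^2 + 3*d + 2) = d*(d + 1)*(d + 2)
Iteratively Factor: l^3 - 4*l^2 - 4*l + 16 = (l - 4)*(l^2 - 4) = (l - 4)*(l + 2)*(l - 2)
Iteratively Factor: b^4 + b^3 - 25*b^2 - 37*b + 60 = (b - 5)*(b^3 + 6*b^2 + 5*b - 12) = (b - 5)*(b + 3)*(b^2 + 3*b - 4) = (b - 5)*(b + 3)*(b + 4)*(b - 1)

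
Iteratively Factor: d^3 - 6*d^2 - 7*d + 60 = (d - 4)*(d^2 - 2*d - 15) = (d - 5)*(d - 4)*(d + 3)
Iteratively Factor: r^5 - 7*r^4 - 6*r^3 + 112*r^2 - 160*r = (r)*(r^4 - 7*r^3 - 6*r^2 + 112*r - 160) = r*(r - 2)*(r^3 - 5*r^2 - 16*r + 80) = r*(r - 2)*(r + 4)*(r^2 - 9*r + 20) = r*(r - 5)*(r - 2)*(r + 4)*(r - 4)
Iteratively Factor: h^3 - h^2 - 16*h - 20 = (h + 2)*(h^2 - 3*h - 10) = (h - 5)*(h + 2)*(h + 2)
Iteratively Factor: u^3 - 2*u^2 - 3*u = (u - 3)*(u^2 + u) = u*(u - 3)*(u + 1)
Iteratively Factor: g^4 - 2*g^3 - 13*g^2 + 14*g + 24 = (g - 2)*(g^3 - 13*g - 12) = (g - 2)*(g + 3)*(g^2 - 3*g - 4) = (g - 2)*(g + 1)*(g + 3)*(g - 4)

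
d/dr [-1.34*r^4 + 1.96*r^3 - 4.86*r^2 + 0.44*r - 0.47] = -5.36*r^3 + 5.88*r^2 - 9.72*r + 0.44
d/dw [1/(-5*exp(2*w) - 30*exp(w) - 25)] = 2*(exp(w) + 3)*exp(w)/(5*(exp(2*w) + 6*exp(w) + 5)^2)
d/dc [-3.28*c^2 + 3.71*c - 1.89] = 3.71 - 6.56*c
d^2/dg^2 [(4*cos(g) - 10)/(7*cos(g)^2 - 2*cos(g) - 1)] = 8*(441*(1 - cos(2*g))^2*cos(g) - 476*(1 - cos(2*g))^2 - 935*cos(g) - 598*cos(2*g) + 441*cos(3*g) - 98*cos(5*g) + 1542)/(4*cos(g) - 7*cos(2*g) - 5)^3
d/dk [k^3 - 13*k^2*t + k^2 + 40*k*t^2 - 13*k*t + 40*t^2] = 3*k^2 - 26*k*t + 2*k + 40*t^2 - 13*t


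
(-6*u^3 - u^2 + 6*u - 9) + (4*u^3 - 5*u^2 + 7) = -2*u^3 - 6*u^2 + 6*u - 2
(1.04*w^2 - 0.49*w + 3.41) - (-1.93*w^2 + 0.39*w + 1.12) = 2.97*w^2 - 0.88*w + 2.29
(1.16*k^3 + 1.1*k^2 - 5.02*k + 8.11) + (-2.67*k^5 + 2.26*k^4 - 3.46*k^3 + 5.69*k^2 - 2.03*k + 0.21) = -2.67*k^5 + 2.26*k^4 - 2.3*k^3 + 6.79*k^2 - 7.05*k + 8.32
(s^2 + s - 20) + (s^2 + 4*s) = 2*s^2 + 5*s - 20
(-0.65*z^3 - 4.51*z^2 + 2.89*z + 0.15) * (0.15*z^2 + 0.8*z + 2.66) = -0.0975*z^5 - 1.1965*z^4 - 4.9035*z^3 - 9.6621*z^2 + 7.8074*z + 0.399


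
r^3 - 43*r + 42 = (r - 6)*(r - 1)*(r + 7)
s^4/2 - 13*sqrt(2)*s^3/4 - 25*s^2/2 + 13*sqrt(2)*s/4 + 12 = (s/2 + 1/2)*(s - 1)*(s - 8*sqrt(2))*(s + 3*sqrt(2)/2)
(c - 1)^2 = c^2 - 2*c + 1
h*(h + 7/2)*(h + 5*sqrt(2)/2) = h^3 + 7*h^2/2 + 5*sqrt(2)*h^2/2 + 35*sqrt(2)*h/4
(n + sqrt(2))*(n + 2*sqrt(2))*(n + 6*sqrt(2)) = n^3 + 9*sqrt(2)*n^2 + 40*n + 24*sqrt(2)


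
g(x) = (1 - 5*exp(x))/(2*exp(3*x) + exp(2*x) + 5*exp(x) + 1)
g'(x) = (1 - 5*exp(x))*(-6*exp(3*x) - 2*exp(2*x) - 5*exp(x))/(2*exp(3*x) + exp(2*x) + 5*exp(x) + 1)^2 - 5*exp(x)/(2*exp(3*x) + exp(2*x) + 5*exp(x) + 1) = (20*exp(3*x) - exp(2*x) - 2*exp(x) - 10)*exp(x)/(4*exp(6*x) + 4*exp(5*x) + 21*exp(4*x) + 14*exp(3*x) + 27*exp(2*x) + 10*exp(x) + 1)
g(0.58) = -0.32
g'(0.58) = 0.29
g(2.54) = -0.01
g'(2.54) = 0.03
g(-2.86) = 0.55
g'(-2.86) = -0.35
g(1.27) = -0.14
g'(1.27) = 0.21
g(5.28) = -0.00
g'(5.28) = 0.00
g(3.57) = -0.00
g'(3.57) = 0.00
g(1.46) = -0.10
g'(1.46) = 0.17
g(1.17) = -0.16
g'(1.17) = 0.23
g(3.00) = -0.00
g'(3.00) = 0.01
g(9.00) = 0.00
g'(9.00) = 0.00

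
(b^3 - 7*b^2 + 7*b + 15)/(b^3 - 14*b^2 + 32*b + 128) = (b^3 - 7*b^2 + 7*b + 15)/(b^3 - 14*b^2 + 32*b + 128)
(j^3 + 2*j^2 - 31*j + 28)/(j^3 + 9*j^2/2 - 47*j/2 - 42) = 2*(j - 1)/(2*j + 3)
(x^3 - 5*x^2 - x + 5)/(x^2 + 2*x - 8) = (x^3 - 5*x^2 - x + 5)/(x^2 + 2*x - 8)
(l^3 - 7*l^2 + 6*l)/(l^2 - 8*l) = (l^2 - 7*l + 6)/(l - 8)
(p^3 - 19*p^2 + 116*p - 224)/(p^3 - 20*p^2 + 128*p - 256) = (p - 7)/(p - 8)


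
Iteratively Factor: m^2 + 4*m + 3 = (m + 1)*(m + 3)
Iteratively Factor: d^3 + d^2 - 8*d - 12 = (d - 3)*(d^2 + 4*d + 4) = (d - 3)*(d + 2)*(d + 2)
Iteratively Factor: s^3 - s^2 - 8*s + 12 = (s - 2)*(s^2 + s - 6) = (s - 2)*(s + 3)*(s - 2)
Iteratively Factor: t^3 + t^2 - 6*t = (t - 2)*(t^2 + 3*t) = (t - 2)*(t + 3)*(t)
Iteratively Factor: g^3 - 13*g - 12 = (g + 3)*(g^2 - 3*g - 4) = (g - 4)*(g + 3)*(g + 1)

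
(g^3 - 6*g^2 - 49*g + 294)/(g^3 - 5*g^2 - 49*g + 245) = (g - 6)/(g - 5)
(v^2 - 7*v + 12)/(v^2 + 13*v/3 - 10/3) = 3*(v^2 - 7*v + 12)/(3*v^2 + 13*v - 10)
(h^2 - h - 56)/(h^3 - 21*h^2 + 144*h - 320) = (h + 7)/(h^2 - 13*h + 40)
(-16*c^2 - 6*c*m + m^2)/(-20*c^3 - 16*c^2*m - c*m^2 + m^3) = (8*c - m)/(10*c^2 + 3*c*m - m^2)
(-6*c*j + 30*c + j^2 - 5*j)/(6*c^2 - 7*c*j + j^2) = (5 - j)/(c - j)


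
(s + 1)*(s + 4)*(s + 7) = s^3 + 12*s^2 + 39*s + 28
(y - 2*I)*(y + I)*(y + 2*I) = y^3 + I*y^2 + 4*y + 4*I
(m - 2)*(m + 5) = m^2 + 3*m - 10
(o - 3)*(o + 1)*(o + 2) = o^3 - 7*o - 6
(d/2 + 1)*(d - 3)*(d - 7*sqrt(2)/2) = d^3/2 - 7*sqrt(2)*d^2/4 - d^2/2 - 3*d + 7*sqrt(2)*d/4 + 21*sqrt(2)/2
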